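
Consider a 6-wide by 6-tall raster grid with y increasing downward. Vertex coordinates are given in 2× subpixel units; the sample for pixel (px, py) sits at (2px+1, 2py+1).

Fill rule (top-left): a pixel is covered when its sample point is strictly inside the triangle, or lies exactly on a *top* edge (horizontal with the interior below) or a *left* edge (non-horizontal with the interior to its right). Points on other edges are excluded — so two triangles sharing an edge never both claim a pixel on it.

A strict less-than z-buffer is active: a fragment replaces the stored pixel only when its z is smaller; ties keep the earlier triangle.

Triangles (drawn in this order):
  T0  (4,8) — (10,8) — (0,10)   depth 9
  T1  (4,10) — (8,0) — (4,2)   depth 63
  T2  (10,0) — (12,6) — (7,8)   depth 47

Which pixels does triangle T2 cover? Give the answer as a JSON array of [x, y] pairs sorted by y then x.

T0:
  2·area = 12
  edge (4, 8)→(10, 8): d=(6,0) top-left  bias=+0
  edge (10, 8)→(0, 10): d=(-10,2) right/bottom  bias=-1
  edge (0, 10)→(4, 8): d=(4,-2) top-left  bias=+0
    (1,4)@(3, 9): e=[6,4,2] → #
    (2,4)@(5, 9): e=[6,0,6] → ·  [on edge]
    (1,5)@(3, 11): e=[18,-16,10] → ·
  covered (1 px):
    · · · · · ·
    · · · · · ·
    · · · · · ·
    · · · · · ·
    · # · · · ·
    · · · · · ·
T1:
  2·area = 32  (B↔C swapped to make it positive)
  edge (4, 10)→(4, 2): d=(0,-8) top-left  bias=+0
  edge (4, 2)→(8, 0): d=(4,-2) top-left  bias=+0
  edge (8, 0)→(4, 10): d=(-4,10) right/bottom  bias=-1
    (3,0)@(7, 1): e=[24,2,6] → #
    (4,0)@(9, 1): e=[40,6,-14] → ·
    (2,1)@(5, 3): e=[8,6,18] → #
    (3,1)@(7, 3): e=[24,10,-2] → ·
    (2,2)@(5, 5): e=[8,14,10] → #
    (3,2)@(7, 5): e=[24,18,-10] → ·
    (2,3)@(5, 7): e=[8,22,2] → #
    (3,3)@(7, 7): e=[24,26,-18] → ·
    (2,4)@(5, 9): e=[8,30,-6] → ·
  covered (4 px):
    · · · # · ·
    · · # · · ·
    · · # · · ·
    · · # · · ·
    · · · · · ·
    · · · · · ·
T2:
  2·area = 34
  edge (10, 0)→(12, 6): d=(2,6) right/bottom  bias=-1
  edge (12, 6)→(7, 8): d=(-5,2) right/bottom  bias=-1
  edge (7, 8)→(10, 0): d=(3,-8) top-left  bias=+0
    (4,1)@(9, 3): e=[12,21,1] → #
    (5,1)@(11, 3): e=[0,17,17] → ·  [on edge]
    (4,2)@(9, 5): e=[16,11,7] → #
    (5,2)@(11, 5): e=[4,7,23] → #
    (4,3)@(9, 7): e=[20,1,13] → #
    (5,3)@(11, 7): e=[8,-3,29] → ·
    (4,4)@(9, 9): e=[24,-9,19] → ·
  covered (4 px):
    · · · · · ·
    · · · · # ·
    · · · · # #
    · · · · # ·
    · · · · · ·
    · · · · · ·

Final: [[4,1],[4,2],[5,2],[4,3]]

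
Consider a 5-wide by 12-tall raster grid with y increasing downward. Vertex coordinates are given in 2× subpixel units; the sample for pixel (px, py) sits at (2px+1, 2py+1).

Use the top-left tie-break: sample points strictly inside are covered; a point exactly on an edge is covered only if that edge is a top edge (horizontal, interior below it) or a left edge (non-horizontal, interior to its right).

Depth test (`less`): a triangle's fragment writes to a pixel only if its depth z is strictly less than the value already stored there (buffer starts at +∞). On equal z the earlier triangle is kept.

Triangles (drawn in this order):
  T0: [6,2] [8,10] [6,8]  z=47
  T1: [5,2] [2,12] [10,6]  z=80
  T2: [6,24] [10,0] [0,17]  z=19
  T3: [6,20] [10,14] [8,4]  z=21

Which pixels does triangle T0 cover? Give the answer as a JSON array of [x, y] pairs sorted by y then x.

T0:
  2·area = 12
  edge (6, 2)→(8, 10): d=(2,8) right/bottom  bias=-1
  edge (8, 10)→(6, 8): d=(-2,-2) top-left  bias=+0
  edge (6, 8)→(6, 2): d=(0,-6) top-left  bias=+0
    (0,1)@(1, 3): e=[42,0,-30] → ·  [on edge]
    (1,2)@(3, 5): e=[30,0,-18] → ·  [on edge]
    (2,3)@(5, 7): e=[18,0,-6] → ·  [on edge]
    (3,3)@(7, 7): e=[2,4,6] → █
    (4,3)@(9, 7): e=[-14,8,18] → ·
    (3,4)@(7, 9): e=[6,0,6] → █  [on edge]
    (4,4)@(9, 9): e=[-10,4,18] → ·
    (3,5)@(7, 11): e=[10,-4,6] → ·
    (4,5)@(9, 11): e=[-6,0,18] → ·  [on edge]
  covered (2 px):
    · · · · ·
    · · · · ·
    · · · · ·
    · · · █ ·
    · · · █ ·
    · · · · ·
    · · · · ·
    · · · · ·
    · · · · ·
    · · · · ·
    · · · · ·
    · · · · ·
T1:
  2·area = 62  (B↔C swapped to make it positive)
  edge (5, 2)→(10, 6): d=(5,4) right/bottom  bias=-1
  edge (10, 6)→(2, 12): d=(-8,6) right/bottom  bias=-1
  edge (2, 12)→(5, 2): d=(3,-10) top-left  bias=+0
    (2,1)@(5, 3): e=[5,54,3] → █
    (3,1)@(7, 3): e=[-3,42,23] → ·
    (2,2)@(5, 5): e=[15,38,9] → █
    (3,2)@(7, 5): e=[7,26,29] → █
    (4,2)@(9, 5): e=[-1,14,49] → ·
    (2,3)@(5, 7): e=[25,22,15] → █
    (4,3)@(9, 7): e=[9,-2,55] → ·
    (1,4)@(3, 9): e=[43,18,1] → █
    (3,4)@(7, 9): e=[27,-6,41] → ·
    (1,5)@(3, 11): e=[53,2,7] → █
    (2,5)@(5, 11): e=[45,-10,27] → ·
    (1,6)@(3, 13): e=[63,-14,13] → ·
  covered (8 px):
    · · · · ·
    · · █ · ·
    · · █ █ ·
    · · █ █ ·
    · █ █ · ·
    · █ · · ·
    · · · · ·
    · · · · ·
    · · · · ·
    · · · · ·
    · · · · ·
    · · · · ·
T2:
  2·area = 172  (B↔C swapped to make it positive)
  edge (6, 24)→(0, 17): d=(-6,-7) top-left  bias=+0
  edge (0, 17)→(10, 0): d=(10,-17) top-left  bias=+0
  edge (10, 0)→(6, 24): d=(-4,24) right/bottom  bias=-1
    (4,1)@(9, 3): e=[147,13,12] → █
    (4,2)@(9, 5): e=[135,33,4] → █
    (3,3)@(7, 7): e=[109,19,44] → █
    (4,3)@(9, 7): e=[123,53,-4] → ·
    (2,4)@(5, 9): e=[83,5,84] → █
    (4,4)@(9, 9): e=[111,73,-12] → ·
    (2,5)@(5, 11): e=[71,25,76] → █
    (4,5)@(9, 11): e=[99,93,-20] → ·
    (1,6)@(3, 13): e=[45,11,116] → █
    (4,6)@(9, 13): e=[87,113,-28] → ·
    (1,7)@(3, 15): e=[33,31,108] → █
    (4,7)@(9, 15): e=[75,133,-36] → ·
  covered (20 px):
    · · · · ·
    · · · · █
    · · · · █
    · · · █ ·
    · · █ █ ·
    · · █ █ ·
    · █ █ █ ·
    · █ █ █ ·
    █ █ █ █ ·
    · █ █ · ·
    · · █ · ·
    · · · · ·
T3:
  2·area = 52  (B↔C swapped to make it positive)
  edge (6, 20)→(8, 4): d=(2,-16) top-left  bias=+0
  edge (8, 4)→(10, 14): d=(2,10) right/bottom  bias=-1
  edge (10, 14)→(6, 20): d=(-4,6) right/bottom  bias=-1
    (4,4)@(9, 9): e=[26,0,26] → ·  [on edge]
    (4,5)@(9, 11): e=[30,4,18] → █
    (3,6)@(7, 13): e=[2,28,22] → █
    (3,7)@(7, 15): e=[6,32,14] → █
    (3,8)@(7, 17): e=[10,36,6] → █
    (4,8)@(9, 17): e=[42,16,-6] → ·
    (3,9)@(7, 19): e=[14,40,-2] → ·
  covered (6 px):
    · · · · ·
    · · · · ·
    · · · · ·
    · · · · ·
    · · · · ·
    · · · · █
    · · · █ █
    · · · █ █
    · · · █ ·
    · · · · ·
    · · · · ·
    · · · · ·

Final: [[3,3],[3,4]]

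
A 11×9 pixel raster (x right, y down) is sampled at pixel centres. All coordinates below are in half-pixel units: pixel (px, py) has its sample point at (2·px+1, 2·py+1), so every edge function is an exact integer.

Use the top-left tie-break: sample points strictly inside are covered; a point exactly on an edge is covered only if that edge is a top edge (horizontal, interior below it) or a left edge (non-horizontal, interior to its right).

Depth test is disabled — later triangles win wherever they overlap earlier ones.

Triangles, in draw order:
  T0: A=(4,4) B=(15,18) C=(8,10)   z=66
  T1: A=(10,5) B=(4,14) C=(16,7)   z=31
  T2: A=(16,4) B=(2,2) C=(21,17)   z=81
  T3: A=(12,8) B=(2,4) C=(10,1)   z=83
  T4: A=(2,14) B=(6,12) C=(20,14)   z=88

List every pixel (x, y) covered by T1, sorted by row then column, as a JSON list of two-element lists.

T0:
  2·area = 10
  edge (4, 4)→(15, 18): d=(11,14) right/bottom  bias=-1
  edge (15, 18)→(8, 10): d=(-7,-8) top-left  bias=+0
  edge (8, 10)→(4, 4): d=(-4,-6) top-left  bias=+0
    (4,5)@(9, 11): e=[7,1,2] → X
    (5,5)@(11, 11): e=[-21,17,14] → .
    (4,6)@(9, 13): e=[29,-13,-6] → .
    (5,6)@(11, 13): e=[1,3,6] → X
    (6,6)@(13, 13): e=[-27,19,18] → .
    (5,7)@(11, 15): e=[23,-11,-2] → .
  covered (2 px):
    . . . . . . . . . . .
    . . . . . . . . . . .
    . . . . . . . . . . .
    . . . . . . . . . . .
    . . . . . . . . . . .
    . . . . X . . . . . .
    . . . . . X . . . . .
    . . . . . . . . . . .
    . . . . . . . . . . .
T1:
  2·area = 66  (B↔C swapped to make it positive)
  edge (10, 5)→(16, 7): d=(6,2) right/bottom  bias=-1
  edge (16, 7)→(4, 14): d=(-12,7) right/bottom  bias=-1
  edge (4, 14)→(10, 5): d=(6,-9) top-left  bias=+0
    (4,3)@(9, 7): e=[14,49,3] → X
    (5,3)@(11, 7): e=[10,35,21] → X
    (6,3)@(13, 7): e=[6,21,39] → X
    (7,3)@(15, 7): e=[2,7,57] → X
    (8,3)@(17, 7): e=[-2,-7,75] → .
    (4,4)@(9, 9): e=[26,25,15] → X
    (6,4)@(13, 9): e=[18,-3,51] → .
    (7,4)@(15, 9): e=[14,-17,69] → .
    (3,5)@(7, 11): e=[42,15,9] → X
    (5,5)@(11, 11): e=[34,-13,45] → .
    (2,6)@(5, 13): e=[58,5,3] → X
    (3,6)@(7, 13): e=[54,-9,21] → .
  covered (9 px):
    . . . . . . . . . . .
    . . . . . . . . . . .
    . . . . . . . . . . .
    . . . . X X X X . . .
    . . . . X X . . . . .
    . . . X X . . . . . .
    . . X . . . . . . . .
    . . . . . . . . . . .
    . . . . . . . . . . .
T2:
  2·area = 172  (B↔C swapped to make it positive)
  edge (16, 4)→(21, 17): d=(5,13) right/bottom  bias=-1
  edge (21, 17)→(2, 2): d=(-19,-15) top-left  bias=+0
  edge (2, 2)→(16, 4): d=(14,2) right/bottom  bias=-1
    (2,1)@(5, 3): e=[138,26,8] → X
    (3,1)@(7, 3): e=[112,56,4] → X
    (4,1)@(9, 3): e=[86,86,0] → .  [on edge]
    (2,2)@(5, 5): e=[148,-12,36] → .
    (3,2)@(7, 5): e=[122,18,32] → X
    (4,2)@(9, 5): e=[96,48,28] → X
    (5,2)@(11, 5): e=[70,78,24] → X
    (6,2)@(13, 5): e=[44,108,20] → X
    (7,2)@(15, 5): e=[18,138,16] → X
    (8,2)@(17, 5): e=[-8,168,12] → .
    (3,3)@(7, 7): e=[132,-20,60] → .
    (4,3)@(9, 7): e=[106,10,56] → X
    (10,8)@(21, 17): e=[0,0,172] → .  [on edge]
  covered (21 px):
    . . . . . . . . . . .
    . . X X . . . . . . .
    . . . X X X X X . . .
    . . . . X X X X X . .
    . . . . . X X X X . .
    . . . . . . . X X . .
    . . . . . . . . X X .
    . . . . . . . . . X .
    . . . . . . . . . . .
T3:
  2·area = 62
  edge (12, 8)→(2, 4): d=(-10,-4) top-left  bias=+0
  edge (2, 4)→(10, 1): d=(8,-3) top-left  bias=+0
  edge (10, 1)→(12, 8): d=(2,7) right/bottom  bias=-1
    (2,1)@(5, 3): e=[22,1,39] → X
    (3,1)@(7, 3): e=[30,7,25] → X
    (4,1)@(9, 3): e=[38,13,11] → X
    (5,1)@(11, 3): e=[46,19,-3] → .
    (2,2)@(5, 5): e=[2,17,43] → X
    (5,2)@(11, 5): e=[26,35,1] → X
    (6,2)@(13, 5): e=[34,41,-13] → .
    (2,3)@(5, 7): e=[-18,33,47] → .
    (3,3)@(7, 7): e=[-10,39,33] → .
    (4,3)@(9, 7): e=[-2,45,19] → .
    (5,3)@(11, 7): e=[6,51,5] → X
    (6,3)@(13, 7): e=[14,57,-9] → .
  covered (8 px):
    . . . . . . . . . . .
    . . X X X . . . . . .
    . . X X X X . . . . .
    . . . . . X . . . . .
    . . . . . . . . . . .
    . . . . . . . . . . .
    . . . . . . . . . . .
    . . . . . . . . . . .
    . . . . . . . . . . .
T4:
  2·area = 36
  edge (2, 14)→(6, 12): d=(4,-2) top-left  bias=+0
  edge (6, 12)→(20, 14): d=(14,2) right/bottom  bias=-1
  edge (20, 14)→(2, 14): d=(-18,0) right/bottom  bias=-1
    (2,6)@(5, 13): e=[2,16,18] → X
    (3,6)@(7, 13): e=[6,12,18] → X
    (4,6)@(9, 13): e=[10,8,18] → X
    (5,6)@(11, 13): e=[14,4,18] → X
    (6,6)@(13, 13): e=[18,0,18] → .  [on edge]
    (2,7)@(5, 15): e=[10,44,-18] → .
    (3,7)@(7, 15): e=[14,40,-18] → .
    (4,7)@(9, 15): e=[18,36,-18] → .
    (5,7)@(11, 15): e=[22,32,-18] → .
  covered (4 px):
    . . . . . . . . . . .
    . . . . . . . . . . .
    . . . . . . . . . . .
    . . . . . . . . . . .
    . . . . . . . . . . .
    . . . . . . . . . . .
    . . X X X X . . . . .
    . . . . . . . . . . .
    . . . . . . . . . . .

Answer: [[4,3],[5,3],[6,3],[7,3],[4,4],[5,4],[3,5],[4,5],[2,6]]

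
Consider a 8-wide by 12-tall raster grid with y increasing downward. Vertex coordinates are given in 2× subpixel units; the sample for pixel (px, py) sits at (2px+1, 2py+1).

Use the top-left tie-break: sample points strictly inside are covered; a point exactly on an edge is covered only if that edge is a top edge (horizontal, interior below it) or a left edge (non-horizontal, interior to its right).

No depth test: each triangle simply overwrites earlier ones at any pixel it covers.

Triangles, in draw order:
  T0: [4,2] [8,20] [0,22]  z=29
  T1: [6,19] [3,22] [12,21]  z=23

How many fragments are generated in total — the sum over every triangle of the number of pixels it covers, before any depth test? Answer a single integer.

T0:
  2·area = 152
  edge (4, 2)→(8, 20): d=(4,18) right/bottom  bias=-1
  edge (8, 20)→(0, 22): d=(-8,2) right/bottom  bias=-1
  edge (0, 22)→(4, 2): d=(4,-20) top-left  bias=+0
    (1,3)@(3, 7): e=[38,114,0] → #  [on edge]
    (2,3)@(5, 7): e=[2,110,40] → #
    (3,3)@(7, 7): e=[-34,106,80] → ·
    (1,4)@(3, 9): e=[46,98,8] → #
    (3,4)@(7, 9): e=[-26,90,88] → ·
    (1,5)@(3, 11): e=[54,82,16] → #
    (3,5)@(7, 11): e=[-18,74,96] → ·
    (1,6)@(3, 13): e=[62,66,24] → #
    (3,6)@(7, 13): e=[-10,58,104] → ·
    (1,7)@(3, 15): e=[70,50,32] → #
    (3,7)@(7, 15): e=[-2,42,112] → ·
    (0,8)@(1, 17): e=[114,38,0] → #  [on edge]
  covered (20 px):
    · · · · · · · ·
    · · · · · · · ·
    · · · · · · · ·
    · # # · · · · ·
    · # # · · · · ·
    · # # · · · · ·
    · # # · · · · ·
    · # # · · · · ·
    # # # # · · · ·
    # # # # · · · ·
    # # · · · · · ·
    · · · · · · · ·
T1:
  2·area = 24  (B↔C swapped to make it positive)
  edge (6, 19)→(12, 21): d=(6,2) right/bottom  bias=-1
  edge (12, 21)→(3, 22): d=(-9,1) right/bottom  bias=-1
  edge (3, 22)→(6, 19): d=(3,-3) top-left  bias=+0
    (2,10)@(5, 21): e=[14,7,3] → #
    (3,10)@(7, 21): e=[10,5,9] → #
    (4,10)@(9, 21): e=[6,3,15] → #
    (5,10)@(11, 21): e=[2,1,21] → #
    (6,10)@(13, 21): e=[-2,-1,27] → ·
    (2,11)@(5, 23): e=[26,-11,9] → ·
    (3,11)@(7, 23): e=[22,-13,15] → ·
    (4,11)@(9, 23): e=[18,-15,21] → ·
    (5,11)@(11, 23): e=[14,-17,27] → ·
  covered (4 px):
    · · · · · · · ·
    · · · · · · · ·
    · · · · · · · ·
    · · · · · · · ·
    · · · · · · · ·
    · · · · · · · ·
    · · · · · · · ·
    · · · · · · · ·
    · · · · · · · ·
    · · · · · · · ·
    · · # # # # · ·
    · · · · · · · ·

Answer: 24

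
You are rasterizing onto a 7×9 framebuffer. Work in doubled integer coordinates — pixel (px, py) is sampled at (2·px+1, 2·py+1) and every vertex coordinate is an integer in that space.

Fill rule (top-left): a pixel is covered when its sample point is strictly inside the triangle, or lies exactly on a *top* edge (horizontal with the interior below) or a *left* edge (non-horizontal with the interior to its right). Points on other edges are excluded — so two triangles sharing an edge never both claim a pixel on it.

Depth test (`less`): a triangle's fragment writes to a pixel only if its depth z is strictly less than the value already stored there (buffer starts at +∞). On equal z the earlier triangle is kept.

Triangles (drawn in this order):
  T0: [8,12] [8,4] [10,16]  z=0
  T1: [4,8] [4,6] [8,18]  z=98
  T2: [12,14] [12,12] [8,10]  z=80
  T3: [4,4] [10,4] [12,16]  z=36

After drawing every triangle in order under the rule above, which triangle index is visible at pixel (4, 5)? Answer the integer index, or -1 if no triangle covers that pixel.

T0:
  2·area = 16
  edge (8, 12)→(8, 4): d=(0,-8) top-left  bias=+0
  edge (8, 4)→(10, 16): d=(2,12) right/bottom  bias=-1
  edge (10, 16)→(8, 12): d=(-2,-4) top-left  bias=+0
    (4,5)@(9, 11): e=[8,2,6] → #
    (5,5)@(11, 11): e=[24,-22,14] → ·
    (4,6)@(9, 13): e=[8,6,2] → #
    (5,6)@(11, 13): e=[24,-18,10] → ·
    (4,7)@(9, 15): e=[8,10,-2] → ·
  covered (2 px):
    · · · · · · ·
    · · · · · · ·
    · · · · · · ·
    · · · · · · ·
    · · · · · · ·
    · · · · # · ·
    · · · · # · ·
    · · · · · · ·
    · · · · · · ·
T1:
  2·area = 8
  edge (4, 8)→(4, 6): d=(0,-2) top-left  bias=+0
  edge (4, 6)→(8, 18): d=(4,12) right/bottom  bias=-1
  edge (8, 18)→(4, 8): d=(-4,-10) top-left  bias=+0
    (1,1)@(3, 3): e=[-2,0,10] → ·  [on edge]
    (2,4)@(5, 9): e=[2,0,6] → ·  [on edge]
    (3,7)@(7, 15): e=[6,0,2] → ·  [on edge]
  covered (0 px):
    · · · · · · ·
    · · · · · · ·
    · · · · · · ·
    · · · · · · ·
    · · · · · · ·
    · · · · · · ·
    · · · · · · ·
    · · · · · · ·
    · · · · · · ·
T2:
  2·area = 8  (B↔C swapped to make it positive)
  edge (12, 14)→(8, 10): d=(-4,-4) top-left  bias=+0
  edge (8, 10)→(12, 12): d=(4,2) right/bottom  bias=-1
  edge (12, 12)→(12, 14): d=(0,2) right/bottom  bias=-1
    (0,1)@(1, 3): e=[0,-14,22] → ·  [on edge]
    (1,2)@(3, 5): e=[0,-10,18] → ·  [on edge]
    (2,3)@(5, 7): e=[0,-6,14] → ·  [on edge]
    (3,4)@(7, 9): e=[0,-2,10] → ·  [on edge]
    (4,5)@(9, 11): e=[0,2,6] → #  [on edge]
    (5,5)@(11, 11): e=[8,-2,2] → ·
    (4,6)@(9, 13): e=[-8,10,6] → ·
    (5,6)@(11, 13): e=[0,6,2] → #  [on edge]
    (6,6)@(13, 13): e=[8,2,-2] → ·
    (5,7)@(11, 15): e=[-8,14,2] → ·
    (6,7)@(13, 15): e=[0,10,-2] → ·  [on edge]
  covered (2 px):
    · · · · · · ·
    · · · · · · ·
    · · · · · · ·
    · · · · · · ·
    · · · · · · ·
    · · · · # · ·
    · · · · · # ·
    · · · · · · ·
    · · · · · · ·
T3:
  2·area = 72
  edge (4, 4)→(10, 4): d=(6,0) top-left  bias=+0
  edge (10, 4)→(12, 16): d=(2,12) right/bottom  bias=-1
  edge (12, 16)→(4, 4): d=(-8,-12) top-left  bias=+0
    (2,2)@(5, 5): e=[6,62,4] → #
    (3,2)@(7, 5): e=[6,38,28] → #
    (4,2)@(9, 5): e=[6,14,52] → #
    (5,2)@(11, 5): e=[6,-10,76] → ·
    (2,3)@(5, 7): e=[18,66,-12] → ·
    (3,3)@(7, 7): e=[18,42,12] → #
    (5,3)@(11, 7): e=[18,-6,60] → ·
    (3,4)@(7, 9): e=[30,46,-4] → ·
    (4,4)@(9, 9): e=[30,22,20] → #
    (5,4)@(11, 9): e=[30,-2,44] → ·
    (4,5)@(9, 11): e=[42,26,4] → #
    (5,5)@(11, 11): e=[42,2,28] → #
  covered (9 px):
    · · · · · · ·
    · · · · · · ·
    · · # # # · ·
    · · · # # · ·
    · · · · # · ·
    · · · · # # ·
    · · · · · # ·
    · · · · · · ·
    · · · · · · ·

Z-buffer (winner per pixel, '.' = empty):
  . . . . . . .
  . . . . . . .
  . . 3 3 3 . .
  . . . 3 3 . .
  . . . . 3 . .
  . . . . 0 3 .
  . . . . 0 3 .
  . . . . . . .
  . . . . . . .

Final: 0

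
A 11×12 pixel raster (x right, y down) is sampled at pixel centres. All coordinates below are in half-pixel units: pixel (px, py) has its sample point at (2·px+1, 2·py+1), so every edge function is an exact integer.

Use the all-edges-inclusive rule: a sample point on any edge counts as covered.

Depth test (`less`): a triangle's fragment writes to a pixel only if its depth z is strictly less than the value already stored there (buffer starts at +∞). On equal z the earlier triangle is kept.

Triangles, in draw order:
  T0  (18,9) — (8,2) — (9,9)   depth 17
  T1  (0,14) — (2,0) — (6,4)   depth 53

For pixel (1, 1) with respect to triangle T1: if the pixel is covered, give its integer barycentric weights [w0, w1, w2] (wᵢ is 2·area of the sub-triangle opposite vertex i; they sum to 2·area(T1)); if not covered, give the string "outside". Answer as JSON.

T0:
  2·area = 63  (B↔C swapped to make it positive)
  edge (18, 9)→(9, 9): d=(-9,0) inclusive
  edge (9, 9)→(8, 2): d=(-1,-7) inclusive
  edge (8, 2)→(18, 9): d=(10,7) inclusive
    (4,1)@(9, 3): e=[54,6,3] → #
    (5,1)@(11, 3): e=[54,20,-11] → ·
    (4,2)@(9, 5): e=[36,4,23] → #
    (5,2)@(11, 5): e=[36,18,9] → #
    (6,2)@(13, 5): e=[36,32,-5] → ·
    (4,3)@(9, 7): e=[18,2,43] → #
    (6,3)@(13, 7): e=[18,30,15] → #
    (7,3)@(15, 7): e=[18,44,1] → #
    (8,3)@(17, 7): e=[18,58,-13] → ·
    (0,4)@(1, 9): e=[0,-56,119] → ·  [on edge]
    (1,4)@(3, 9): e=[0,-42,105] → ·  [on edge]
    (2,4)@(5, 9): e=[0,-28,91] → ·  [on edge]
    (3,4)@(7, 9): e=[0,-14,77] → ·  [on edge]
    (4,4)@(9, 9): e=[0,0,63] → #  [on edge]
    (5,4)@(11, 9): e=[0,14,49] → #  [on edge]
    (6,4)@(13, 9): e=[0,28,35] → #  [on edge]
    (7,4)@(15, 9): e=[0,42,21] → #  [on edge]
    (8,4)@(17, 9): e=[0,56,7] → #  [on edge]
    (9,4)@(19, 9): e=[0,70,-7] → ·  [on edge]
    (10,4)@(21, 9): e=[0,84,-21] → ·  [on edge]
    (5,11)@(11, 23): e=[-126,0,189] → ·  [on edge]
  covered (12 px):
    · · · · · · · · · · ·
    · · · · # · · · · · ·
    · · · · # # · · · · ·
    · · · · # # # # · · ·
    · · · · # # # # # · ·
    · · · · · · · · · · ·
    · · · · · · · · · · ·
    · · · · · · · · · · ·
    · · · · · · · · · · ·
    · · · · · · · · · · ·
    · · · · · · · · · · ·
    · · · · · · · · · · ·
T1:
  2·area = 64
  edge (0, 14)→(2, 0): d=(2,-14) inclusive
  edge (2, 0)→(6, 4): d=(4,4) inclusive
  edge (6, 4)→(0, 14): d=(-6,10) inclusive
    (1,0)@(3, 1): e=[16,0,48] → #  [on edge]
    (2,0)@(5, 1): e=[44,-8,28] → ·
    (1,1)@(3, 3): e=[20,8,36] → #
    (2,1)@(5, 3): e=[48,0,16] → #  [on edge]
    (3,1)@(7, 3): e=[76,-8,-4] → ·
    (1,2)@(3, 5): e=[24,16,24] → #
    (3,2)@(7, 5): e=[80,0,-16] → ·  [on edge]
    (0,3)@(1, 7): e=[0,32,32] → #  [on edge]
    (2,3)@(5, 7): e=[56,16,-8] → ·
    (4,3)@(9, 7): e=[112,0,-48] → ·  [on edge]
    (0,4)@(1, 9): e=[4,40,20] → #
    (1,4)@(3, 9): e=[32,32,0] → #  [on edge]
    (5,4)@(11, 9): e=[144,0,-80] → ·  [on edge]
    (6,5)@(13, 11): e=[176,0,-112] → ·  [on edge]
    (7,6)@(15, 13): e=[208,0,-144] → ·  [on edge]
    (8,7)@(17, 15): e=[240,0,-176] → ·  [on edge]
    (9,8)@(19, 17): e=[272,0,-208] → ·  [on edge]
    (10,9)@(21, 19): e=[304,0,-240] → ·  [on edge]
  covered (10 px):
    · # · · · · · · · · ·
    · # # · · · · · · · ·
    · # # · · · · · · · ·
    # # · · · · · · · · ·
    # # · · · · · · · · ·
    # · · · · · · · · · ·
    · · · · · · · · · · ·
    · · · · · · · · · · ·
    · · · · · · · · · · ·
    · · · · · · · · · · ·
    · · · · · · · · · · ·
    · · · · · · · · · · ·

Final: [8,36,20]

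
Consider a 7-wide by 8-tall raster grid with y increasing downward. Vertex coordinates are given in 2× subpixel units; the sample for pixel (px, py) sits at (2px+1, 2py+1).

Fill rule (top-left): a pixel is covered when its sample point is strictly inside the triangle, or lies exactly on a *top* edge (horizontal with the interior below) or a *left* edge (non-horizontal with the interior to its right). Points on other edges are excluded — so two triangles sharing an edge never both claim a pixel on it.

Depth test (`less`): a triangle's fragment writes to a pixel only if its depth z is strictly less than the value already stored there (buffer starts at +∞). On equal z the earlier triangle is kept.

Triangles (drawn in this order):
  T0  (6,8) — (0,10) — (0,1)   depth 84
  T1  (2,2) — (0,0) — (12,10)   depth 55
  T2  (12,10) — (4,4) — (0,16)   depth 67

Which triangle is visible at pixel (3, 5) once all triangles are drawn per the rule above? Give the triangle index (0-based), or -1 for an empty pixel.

T0:
  2·area = 54
  edge (6, 8)→(0, 10): d=(-6,2) right/bottom  bias=-1
  edge (0, 10)→(0, 1): d=(0,-9) top-left  bias=+0
  edge (0, 1)→(6, 8): d=(6,7) right/bottom  bias=-1
    (0,1)@(1, 3): e=[40,9,5] → █
    (1,1)@(3, 3): e=[36,27,-9] → ·
    (0,2)@(1, 5): e=[28,9,17] → █
    (1,2)@(3, 5): e=[24,27,3] → █
    (2,2)@(5, 5): e=[20,45,-11] → ·
    (0,3)@(1, 7): e=[16,9,29] → █
    (2,3)@(5, 7): e=[8,45,1] → █
    (3,3)@(7, 7): e=[4,63,-13] → ·
    (4,3)@(9, 7): e=[0,81,-27] → ·  [on edge]
    (0,4)@(1, 9): e=[4,9,41] → █
    (1,4)@(3, 9): e=[0,27,27] → ·  [on edge]
    (2,4)@(5, 9): e=[-4,45,13] → ·
  covered (7 px):
    · · · · · · ·
    █ · · · · · ·
    █ █ · · · · ·
    █ █ █ · · · ·
    █ · · · · · ·
    · · · · · · ·
    · · · · · · ·
    · · · · · · ·
T1:
  2·area = 4
  edge (2, 2)→(0, 0): d=(-2,-2) top-left  bias=+0
  edge (0, 0)→(12, 10): d=(12,10) right/bottom  bias=-1
  edge (12, 10)→(2, 2): d=(-10,-8) top-left  bias=+0
    (0,0)@(1, 1): e=[0,2,2] → █  [on edge]
    (1,0)@(3, 1): e=[4,-18,18] → ·
    (0,1)@(1, 3): e=[-4,26,-18] → ·
    (1,1)@(3, 3): e=[0,6,-2] → ·  [on edge]
    (2,2)@(5, 5): e=[0,10,-6] → ·  [on edge]
    (3,3)@(7, 7): e=[0,14,-10] → ·  [on edge]
    (4,4)@(9, 9): e=[0,18,-14] → ·  [on edge]
    (5,5)@(11, 11): e=[0,22,-18] → ·  [on edge]
    (6,6)@(13, 13): e=[0,26,-22] → ·  [on edge]
  covered (1 px):
    █ · · · · · ·
    · · · · · · ·
    · · · · · · ·
    · · · · · · ·
    · · · · · · ·
    · · · · · · ·
    · · · · · · ·
    · · · · · · ·
T2:
  2·area = 120  (B↔C swapped to make it positive)
  edge (12, 10)→(0, 16): d=(-12,6) right/bottom  bias=-1
  edge (0, 16)→(4, 4): d=(4,-12) top-left  bias=+0
  edge (4, 4)→(12, 10): d=(8,6) right/bottom  bias=-1
    (2,0)@(5, 1): e=[150,0,-30] → ·  [on edge]
    (2,2)@(5, 5): e=[102,16,2] → █
    (3,2)@(7, 5): e=[90,40,-10] → ·
    (1,3)@(3, 7): e=[90,0,30] → █  [on edge]
    (3,3)@(7, 7): e=[66,48,6] → █
    (4,3)@(9, 7): e=[54,72,-6] → ·
    (1,4)@(3, 9): e=[66,8,46] → █
    (4,4)@(9, 9): e=[30,80,10] → █
    (5,4)@(11, 9): e=[18,104,-2] → ·
    (1,5)@(3, 11): e=[42,16,62] → █
    (5,5)@(11, 11): e=[-6,112,14] → ·
    (0,6)@(1, 13): e=[30,0,90] → █  [on edge]
  covered (16 px):
    · · · · · · ·
    · · · · · · ·
    · · █ · · · ·
    · █ █ █ · · ·
    · █ █ █ █ · ·
    · █ █ █ █ · ·
    █ █ █ · · · ·
    █ · · · · · ·

Z-buffer (winner per pixel, '.' = empty):
  1 . . . . . .
  0 . . . . . .
  0 0 2 . . . .
  0 2 2 2 . . .
  0 2 2 2 2 . .
  . 2 2 2 2 . .
  2 2 2 . . . .
  2 . . . . . .

Result: 2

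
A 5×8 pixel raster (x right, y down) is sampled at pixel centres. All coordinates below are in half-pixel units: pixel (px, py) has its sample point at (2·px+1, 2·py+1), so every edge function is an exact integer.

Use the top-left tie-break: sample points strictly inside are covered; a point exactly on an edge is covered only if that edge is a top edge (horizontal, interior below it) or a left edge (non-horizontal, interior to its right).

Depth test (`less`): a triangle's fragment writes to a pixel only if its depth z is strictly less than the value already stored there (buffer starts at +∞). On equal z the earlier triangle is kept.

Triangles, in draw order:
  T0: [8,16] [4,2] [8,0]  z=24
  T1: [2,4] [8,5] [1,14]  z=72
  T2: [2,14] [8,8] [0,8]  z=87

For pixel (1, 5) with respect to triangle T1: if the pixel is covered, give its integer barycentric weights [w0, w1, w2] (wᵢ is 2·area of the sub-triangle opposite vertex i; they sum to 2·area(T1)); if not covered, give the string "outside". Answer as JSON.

T0:
  2·area = 64
  edge (8, 16)→(4, 2): d=(-4,-14) top-left  bias=+0
  edge (4, 2)→(8, 0): d=(4,-2) top-left  bias=+0
  edge (8, 0)→(8, 16): d=(0,16) right/bottom  bias=-1
    (3,0)@(7, 1): e=[46,2,16] → #
    (4,0)@(9, 1): e=[74,6,-16] → ·
    (2,1)@(5, 3): e=[10,6,48] → #
    (4,1)@(9, 3): e=[66,14,-16] → ·
    (2,2)@(5, 5): e=[2,14,48] → #
    (4,2)@(9, 5): e=[58,22,-16] → ·
    (2,3)@(5, 7): e=[-6,22,48] → ·
    (3,3)@(7, 7): e=[22,26,16] → #
    (4,3)@(9, 7): e=[50,30,-16] → ·
    (3,4)@(7, 9): e=[14,34,16] → #
    (4,4)@(9, 9): e=[42,38,-16] → ·
    (3,5)@(7, 11): e=[6,42,16] → #
  covered (8 px):
    · · · # ·
    · · # # ·
    · · # # ·
    · · · # ·
    · · · # ·
    · · · # ·
    · · · · ·
    · · · · ·
T1:
  2·area = 61
  edge (2, 4)→(8, 5): d=(6,1) right/bottom  bias=-1
  edge (8, 5)→(1, 14): d=(-7,9) right/bottom  bias=-1
  edge (1, 14)→(2, 4): d=(1,-10) top-left  bias=+0
    (1,2)@(3, 5): e=[5,45,11] → #
    (2,2)@(5, 5): e=[3,27,31] → #
    (3,2)@(7, 5): e=[1,9,51] → #
    (4,2)@(9, 5): e=[-1,-9,71] → ·
    (1,3)@(3, 7): e=[17,31,13] → #
    (3,3)@(7, 7): e=[13,-5,53] → ·
    (1,4)@(3, 9): e=[29,17,15] → #
    (2,4)@(5, 9): e=[27,-1,35] → ·
    (1,5)@(3, 11): e=[41,3,17] → #
    (2,5)@(5, 11): e=[39,-15,37] → ·
    (1,6)@(3, 13): e=[53,-11,19] → ·
  covered (7 px):
    · · · · ·
    · · · · ·
    · # # # ·
    · # # · ·
    · # · · ·
    · # · · ·
    · · · · ·
    · · · · ·
T2:
  2·area = 48  (B↔C swapped to make it positive)
  edge (2, 14)→(0, 8): d=(-2,-6) top-left  bias=+0
  edge (0, 8)→(8, 8): d=(8,0) top-left  bias=+0
  edge (8, 8)→(2, 14): d=(-6,6) right/bottom  bias=-1
    (4,3)@(9, 7): e=[56,-8,0] → ·  [on edge]
    (0,4)@(1, 9): e=[4,8,36] → #
    (1,4)@(3, 9): e=[16,8,24] → #
    (2,4)@(5, 9): e=[28,8,12] → #
    (3,4)@(7, 9): e=[40,8,0] → ·  [on edge]
    (0,5)@(1, 11): e=[0,24,24] → #  [on edge]
    (2,5)@(5, 11): e=[24,24,0] → ·  [on edge]
    (0,6)@(1, 13): e=[-4,40,12] → ·
    (1,6)@(3, 13): e=[8,40,0] → ·  [on edge]
    (0,7)@(1, 15): e=[-8,56,0] → ·  [on edge]
  covered (5 px):
    · · · · ·
    · · · · ·
    · · · · ·
    · · · · ·
    # # # · ·
    # # · · ·
    · · · · ·
    · · · · ·

Result: [3,17,41]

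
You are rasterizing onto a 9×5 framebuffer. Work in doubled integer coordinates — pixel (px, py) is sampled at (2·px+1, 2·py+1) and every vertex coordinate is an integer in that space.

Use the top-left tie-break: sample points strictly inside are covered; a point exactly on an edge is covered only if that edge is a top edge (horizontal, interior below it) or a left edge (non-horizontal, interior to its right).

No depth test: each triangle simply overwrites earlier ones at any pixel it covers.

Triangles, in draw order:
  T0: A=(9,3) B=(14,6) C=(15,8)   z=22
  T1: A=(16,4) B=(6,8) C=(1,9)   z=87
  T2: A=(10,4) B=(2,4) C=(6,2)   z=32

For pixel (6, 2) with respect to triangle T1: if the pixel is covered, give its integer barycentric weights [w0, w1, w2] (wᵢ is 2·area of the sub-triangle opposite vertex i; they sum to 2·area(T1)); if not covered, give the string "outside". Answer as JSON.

T0:
  2·area = 7
  edge (9, 3)→(14, 6): d=(5,3) right/bottom  bias=-1
  edge (14, 6)→(15, 8): d=(1,2) right/bottom  bias=-1
  edge (15, 8)→(9, 3): d=(-6,-5) top-left  bias=+0
    (4,1)@(9, 3): e=[0,7,0] → ·  [on edge]
  covered (0 px):
    · · · · · · · · ·
    · · · · · · · · ·
    · · · · · · · · ·
    · · · · · · · · ·
    · · · · · · · · ·
T1:
  2·area = 10
  edge (16, 4)→(6, 8): d=(-10,4) right/bottom  bias=-1
  edge (6, 8)→(1, 9): d=(-5,1) right/bottom  bias=-1
  edge (1, 9)→(16, 4): d=(15,-5) top-left  bias=+0
    (6,2)@(13, 5): e=[2,8,0] → #  [on edge]
    (7,2)@(15, 5): e=[-6,6,10] → ·
    (3,3)@(7, 7): e=[6,4,0] → #  [on edge]
    (4,3)@(9, 7): e=[-2,2,10] → ·
    (5,3)@(11, 7): e=[-10,0,20] → ·  [on edge]
    (6,3)@(13, 7): e=[-18,-2,30] → ·
    (0,4)@(1, 9): e=[10,0,0] → ·  [on edge]
    (3,4)@(7, 9): e=[-14,-6,30] → ·
  covered (2 px):
    · · · · · · · · ·
    · · · · · · · · ·
    · · · · · · # · ·
    · · · # · · · · ·
    · · · · · · · · ·
T2:
  2·area = 16
  edge (10, 4)→(2, 4): d=(-8,0) right/bottom  bias=-1
  edge (2, 4)→(6, 2): d=(4,-2) top-left  bias=+0
  edge (6, 2)→(10, 4): d=(4,2) right/bottom  bias=-1
    (2,1)@(5, 3): e=[8,2,6] → #
    (3,1)@(7, 3): e=[8,6,2] → #
    (4,1)@(9, 3): e=[8,10,-2] → ·
    (2,2)@(5, 5): e=[-8,10,14] → ·
    (3,2)@(7, 5): e=[-8,14,10] → ·
  covered (2 px):
    · · · · · · · · ·
    · · # # · · · · ·
    · · · · · · · · ·
    · · · · · · · · ·
    · · · · · · · · ·

Answer: [8,0,2]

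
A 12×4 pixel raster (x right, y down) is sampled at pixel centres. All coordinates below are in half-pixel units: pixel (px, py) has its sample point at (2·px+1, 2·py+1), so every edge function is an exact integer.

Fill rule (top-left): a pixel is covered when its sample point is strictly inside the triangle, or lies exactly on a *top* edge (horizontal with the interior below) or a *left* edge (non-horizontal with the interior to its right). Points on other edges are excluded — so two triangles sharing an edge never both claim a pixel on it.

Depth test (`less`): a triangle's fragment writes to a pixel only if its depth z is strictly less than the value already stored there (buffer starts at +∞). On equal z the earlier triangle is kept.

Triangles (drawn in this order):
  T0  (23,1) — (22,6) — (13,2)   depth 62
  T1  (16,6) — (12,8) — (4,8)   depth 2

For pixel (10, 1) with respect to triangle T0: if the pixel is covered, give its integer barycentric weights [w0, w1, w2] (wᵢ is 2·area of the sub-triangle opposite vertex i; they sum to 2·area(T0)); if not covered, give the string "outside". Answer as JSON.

T0:
  2·area = 49
  edge (23, 1)→(22, 6): d=(-1,5) right/bottom  bias=-1
  edge (22, 6)→(13, 2): d=(-9,-4) top-left  bias=+0
  edge (13, 2)→(23, 1): d=(10,-1) top-left  bias=+0
    (11,0)@(23, 1): e=[0,49,0] → ·  [on edge]
    (1,1)@(3, 3): e=[98,-49,0] → ·  [on edge]
    (8,1)@(17, 3): e=[28,7,14] → #
    (9,1)@(19, 3): e=[18,15,16] → #
    (10,1)@(21, 3): e=[8,23,18] → #
    (11,1)@(23, 3): e=[-2,31,20] → ·
    (8,2)@(17, 5): e=[26,-11,34] → ·
    (9,2)@(19, 5): e=[16,-3,36] → ·
    (10,2)@(21, 5): e=[6,5,38] → #
    (11,2)@(23, 5): e=[-4,13,40] → ·
    (10,3)@(21, 7): e=[4,-13,58] → ·
  covered (4 px):
    · · · · · · · · · · · ·
    · · · · · · · · # # # ·
    · · · · · · · · · · # ·
    · · · · · · · · · · · ·
T1:
  2·area = 16
  edge (16, 6)→(12, 8): d=(-4,2) right/bottom  bias=-1
  edge (12, 8)→(4, 8): d=(-8,0) right/bottom  bias=-1
  edge (4, 8)→(16, 6): d=(12,-2) top-left  bias=+0
    (5,3)@(11, 7): e=[6,8,2] → #
    (6,3)@(13, 7): e=[2,8,6] → #
    (7,3)@(15, 7): e=[-2,8,10] → ·
  covered (2 px):
    · · · · · · · · · · · ·
    · · · · · · · · · · · ·
    · · · · · · · · · · · ·
    · · · · · # # · · · · ·

Result: [23,18,8]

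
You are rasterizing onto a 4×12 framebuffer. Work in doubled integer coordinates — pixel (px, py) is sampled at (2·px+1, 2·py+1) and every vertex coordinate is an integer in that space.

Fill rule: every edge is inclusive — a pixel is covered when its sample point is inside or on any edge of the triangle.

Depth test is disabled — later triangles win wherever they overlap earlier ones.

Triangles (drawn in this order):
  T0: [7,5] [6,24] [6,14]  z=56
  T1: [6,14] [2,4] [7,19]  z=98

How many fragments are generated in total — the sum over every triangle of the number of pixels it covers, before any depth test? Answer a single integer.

T0:
  2·area = 10
  edge (7, 5)→(6, 24): d=(-1,19) inclusive
  edge (6, 24)→(6, 14): d=(0,-10) inclusive
  edge (6, 14)→(7, 5): d=(1,-9) inclusive
    (3,2)@(7, 5): e=[0,10,0] → #  [on edge]
    (3,3)@(7, 7): e=[-2,10,2] → ·
    (2,11)@(5, 23): e=[20,-10,0] → ·  [on edge]
  covered (1 px):
    · · · ·
    · · · ·
    · · · #
    · · · ·
    · · · ·
    · · · ·
    · · · ·
    · · · ·
    · · · ·
    · · · ·
    · · · ·
    · · · ·
T1:
  2·area = 10  (B↔C swapped to make it positive)
  edge (6, 14)→(7, 19): d=(1,5) inclusive
  edge (7, 19)→(2, 4): d=(-5,-15) inclusive
  edge (2, 4)→(6, 14): d=(4,10) inclusive
    (0,0)@(1, 1): e=[12,0,-2] → ·  [on edge]
    (1,3)@(3, 7): e=[8,0,2] → #  [on edge]
    (2,3)@(5, 7): e=[-2,30,-18] → ·
    (1,4)@(3, 9): e=[10,-10,10] → ·
    (2,4)@(5, 9): e=[0,20,-10] → ·  [on edge]
    (2,6)@(5, 13): e=[4,0,6] → #  [on edge]
    (3,6)@(7, 13): e=[-6,30,-14] → ·
    (2,7)@(5, 15): e=[6,-10,14] → ·
    (3,9)@(7, 19): e=[0,0,10] → #  [on edge]
    (3,10)@(7, 21): e=[2,-10,18] → ·
  covered (3 px):
    · · · ·
    · · · ·
    · · · ·
    · # · ·
    · · · ·
    · · · ·
    · · # ·
    · · · ·
    · · · ·
    · · · #
    · · · ·
    · · · ·

Final: 4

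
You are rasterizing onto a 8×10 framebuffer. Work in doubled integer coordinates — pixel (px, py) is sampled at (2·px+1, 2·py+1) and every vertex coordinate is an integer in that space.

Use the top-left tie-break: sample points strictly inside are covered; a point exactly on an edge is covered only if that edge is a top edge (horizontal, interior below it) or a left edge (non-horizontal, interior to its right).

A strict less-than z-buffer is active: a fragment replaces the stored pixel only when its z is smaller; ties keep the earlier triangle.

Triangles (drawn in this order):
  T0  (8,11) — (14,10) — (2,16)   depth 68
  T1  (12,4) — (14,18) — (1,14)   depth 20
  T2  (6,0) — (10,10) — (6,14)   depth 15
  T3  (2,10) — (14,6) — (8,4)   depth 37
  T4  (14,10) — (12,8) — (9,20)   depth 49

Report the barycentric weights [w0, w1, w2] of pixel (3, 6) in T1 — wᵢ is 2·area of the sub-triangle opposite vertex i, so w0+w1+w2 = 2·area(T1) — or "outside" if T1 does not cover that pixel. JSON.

T0:
  2·area = 24
  edge (8, 11)→(14, 10): d=(6,-1) top-left  bias=+0
  edge (14, 10)→(2, 16): d=(-12,6) right/bottom  bias=-1
  edge (2, 16)→(8, 11): d=(6,-5) top-left  bias=+0
    (4,5)@(9, 11): e=[1,18,5] → X
    (5,5)@(11, 11): e=[3,6,15] → X
    (6,5)@(13, 11): e=[5,-6,25] → .
    (3,6)@(7, 13): e=[11,6,7] → X
    (4,6)@(9, 13): e=[13,-6,17] → .
    (5,6)@(11, 13): e=[15,-18,27] → .
    (3,7)@(7, 15): e=[23,-18,19] → .
  covered (3 px):
    . . . . . . . .
    . . . . . . . .
    . . . . . . . .
    . . . . . . . .
    . . . . . . . .
    . . . . X X . .
    . . . X . . . .
    . . . . . . . .
    . . . . . . . .
    . . . . . . . .
T1:
  2·area = 174
  edge (12, 4)→(14, 18): d=(2,14) right/bottom  bias=-1
  edge (14, 18)→(1, 14): d=(-13,-4) top-left  bias=+0
  edge (1, 14)→(12, 4): d=(11,-10) top-left  bias=+0
    (5,2)@(11, 5): e=[16,157,1] → X
    (6,2)@(13, 5): e=[-12,165,21] → .
    (4,3)@(9, 7): e=[48,123,3] → X
    (6,3)@(13, 7): e=[-8,139,43] → .
    (3,4)@(7, 9): e=[80,89,5] → X
    (6,4)@(13, 9): e=[-4,113,65] → .
    (2,5)@(5, 11): e=[112,55,7] → X
    (6,5)@(13, 11): e=[0,87,87] → .  [on edge]
    (1,6)@(3, 13): e=[144,21,9] → X
    (6,6)@(13, 13): e=[4,61,109] → X
    (7,6)@(15, 13): e=[-24,69,129] → .
    (1,7)@(3, 15): e=[148,-5,31] → .
  covered (23 px):
    . . . . . . . .
    . . . . . . . .
    . . . . . X . .
    . . . . X X . .
    . . . X X X . .
    . . X X X X . .
    . X X X X X X .
    . . X X X X X .
    . . . . . X X .
    . . . . . . . .
T2:
  2·area = 56
  edge (6, 0)→(10, 10): d=(4,10) right/bottom  bias=-1
  edge (10, 10)→(6, 14): d=(-4,4) right/bottom  bias=-1
  edge (6, 14)→(6, 0): d=(0,-14) top-left  bias=+0
    (3,1)@(7, 3): e=[2,40,14] → X
    (4,1)@(9, 3): e=[-18,32,42] → .
    (3,2)@(7, 5): e=[10,32,14] → X
    (4,2)@(9, 5): e=[-10,24,42] → .
    (7,2)@(15, 5): e=[-70,0,126] → .  [on edge]
    (3,3)@(7, 7): e=[18,24,14] → X
    (4,3)@(9, 7): e=[-2,16,42] → .
    (6,3)@(13, 7): e=[-42,0,98] → .  [on edge]
    (3,4)@(7, 9): e=[26,16,14] → X
    (4,4)@(9, 9): e=[6,8,42] → X
    (5,4)@(11, 9): e=[-14,0,70] → .  [on edge]
    (3,5)@(7, 11): e=[34,8,14] → X
    (4,5)@(9, 11): e=[14,0,42] → .  [on edge]
    (3,6)@(7, 13): e=[42,0,14] → .  [on edge]
    (2,7)@(5, 15): e=[70,0,-14] → .  [on edge]
    (1,8)@(3, 17): e=[98,0,-42] → .  [on edge]
    (0,9)@(1, 19): e=[126,0,-70] → .  [on edge]
  covered (6 px):
    . . . . . . . .
    . . . X . . . .
    . . . X . . . .
    . . . X . . . .
    . . . X X . . .
    . . . X . . . .
    . . . . . . . .
    . . . . . . . .
    . . . . . . . .
    . . . . . . . .
T3:
  2·area = 48  (B↔C swapped to make it positive)
  edge (2, 10)→(8, 4): d=(6,-6) top-left  bias=+0
  edge (8, 4)→(14, 6): d=(6,2) right/bottom  bias=-1
  edge (14, 6)→(2, 10): d=(-12,4) right/bottom  bias=-1
    (5,0)@(11, 1): e=[0,-24,72] → .  [on edge]
    (2,1)@(5, 3): e=[-24,0,72] → .  [on edge]
    (4,1)@(9, 3): e=[0,-8,56] → .  [on edge]
    (3,2)@(7, 5): e=[0,8,40] → X  [on edge]
    (4,2)@(9, 5): e=[12,4,32] → X
    (5,2)@(11, 5): e=[24,0,24] → .  [on edge]
    (2,3)@(5, 7): e=[0,24,24] → X  [on edge]
    (5,3)@(11, 7): e=[36,12,0] → .  [on edge]
    (1,4)@(3, 9): e=[0,40,8] → X  [on edge]
    (2,4)@(5, 9): e=[12,36,0] → .  [on edge]
    (3,4)@(7, 9): e=[24,32,-8] → .
    (4,4)@(9, 9): e=[36,28,-16] → .
    (0,5)@(1, 11): e=[0,56,-8] → .  [on edge]
  covered (6 px):
    . . . . . . . .
    . . . . . . . .
    . . . X X . . .
    . . X X X . . .
    . X . . . . . .
    . . . . . . . .
    . . . . . . . .
    . . . . . . . .
    . . . . . . . .
    . . . . . . . .
T4:
  2·area = 30  (B↔C swapped to make it positive)
  edge (14, 10)→(9, 20): d=(-5,10) right/bottom  bias=-1
  edge (9, 20)→(12, 8): d=(3,-12) top-left  bias=+0
  edge (12, 8)→(14, 10): d=(2,2) right/bottom  bias=-1
    (2,0)@(5, 1): e=[135,-105,0] → .  [on edge]
    (3,1)@(7, 3): e=[105,-75,0] → .  [on edge]
    (4,2)@(9, 5): e=[75,-45,0] → .  [on edge]
    (5,3)@(11, 7): e=[45,-15,0] → .  [on edge]
    (6,4)@(13, 9): e=[15,15,0] → .  [on edge]
    (6,5)@(13, 11): e=[5,21,4] → X
    (7,5)@(15, 11): e=[-15,45,0] → .  [on edge]
    (5,6)@(11, 13): e=[15,3,12] → X
    (6,6)@(13, 13): e=[-5,27,8] → .
    (5,7)@(11, 15): e=[5,9,16] → X
    (6,7)@(13, 15): e=[-15,33,12] → .
    (5,8)@(11, 17): e=[-5,15,20] → .
  covered (3 px):
    . . . . . . . .
    . . . . . . . .
    . . . . . . . .
    . . . . . . . .
    . . . . . . . .
    . . . . . . X .
    . . . . . X . .
    . . . . . X . .
    . . . . . . . .
    . . . . . . . .

Final: [37,49,88]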